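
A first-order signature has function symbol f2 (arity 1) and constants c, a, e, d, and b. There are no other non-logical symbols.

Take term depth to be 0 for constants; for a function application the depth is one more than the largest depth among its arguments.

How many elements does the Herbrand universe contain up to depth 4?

If N_k denotes the number of depth-≤k ground terms, the 5 constants give N_0 = 5, and each function symbol of arity r contributes N_{k-1}^r new terms at level k: N_k = 5 + N_{k-1}.
N_0 = 5
N_1 = 5 + 5 = 10
N_2 = 5 + 10 = 15
N_3 = 5 + 15 = 20
N_4 = 5 + 20 = 25

25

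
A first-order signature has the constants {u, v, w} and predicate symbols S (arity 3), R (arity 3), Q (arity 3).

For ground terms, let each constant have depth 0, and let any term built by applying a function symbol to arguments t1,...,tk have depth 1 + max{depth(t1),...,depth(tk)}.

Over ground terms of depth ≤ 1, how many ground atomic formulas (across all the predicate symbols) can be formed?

First count ground terms of depth ≤ 1.
With no function symbols every ground term is a constant, so there are exactly 3 ground terms at every depth bound.
N_0 = 3
N_1 = 3
So |H| = 3.
A ground atom is a predicate applied to a tuple of terms from H, so the count is the sum over predicates of |H|^arity:
  S: 3^3 = 27;  R: 3^3 = 27;  Q: 3^3 = 27
Total ground atoms: 27 + 27 + 27 = 81.

81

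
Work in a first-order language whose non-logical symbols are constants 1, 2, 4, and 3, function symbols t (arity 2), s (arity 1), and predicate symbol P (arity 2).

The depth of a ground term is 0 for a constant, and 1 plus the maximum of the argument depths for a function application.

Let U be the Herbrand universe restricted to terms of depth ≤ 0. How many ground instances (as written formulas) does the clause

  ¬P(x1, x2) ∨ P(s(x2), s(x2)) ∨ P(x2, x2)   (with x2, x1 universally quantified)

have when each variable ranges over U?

16

Ground terms of depth ≤ 0:
  Write N_k for the number of ground terms of depth ≤ k. A term of depth ≤ k is either a constant or a function symbol applied to arguments of depth ≤ k−1, so N_k = 4 + N_{k-1}^2 + N_{k-1}.
  N_0 = 4
So there are 4 ground terms available for substitution.
The body mentions every one of the 2 quantified variables; since ground terms form a free algebra, no two substitutions collapse to the same formula.
Number of ground instances = 4^2 = 16.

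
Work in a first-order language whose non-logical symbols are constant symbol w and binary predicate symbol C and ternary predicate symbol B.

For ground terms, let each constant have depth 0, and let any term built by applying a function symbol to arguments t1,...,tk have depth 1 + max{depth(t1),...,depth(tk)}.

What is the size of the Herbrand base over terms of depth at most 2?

2

First count ground terms of depth ≤ 2.
With no function symbols every ground term is a constant, so there is exactly 1 ground term at every depth bound.
N_0 = 1
N_1 = 1
N_2 = 1
So |H| = 1.
Ground atoms are formed by filling each argument slot of a predicate with a term from H, so an r-ary predicate gives |H|^r atoms:
  C: 1^2 = 1;  B: 1^3 = 1
Total ground atoms: 1 + 1 = 2.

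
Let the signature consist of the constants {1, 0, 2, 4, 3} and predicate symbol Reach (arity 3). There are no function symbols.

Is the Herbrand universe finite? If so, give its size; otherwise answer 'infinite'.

5

There are no function symbols, so every ground term is one of the 5 constants.
The Herbrand universe is {1, 0, 2, 4, 3}, which is finite with 5 elements.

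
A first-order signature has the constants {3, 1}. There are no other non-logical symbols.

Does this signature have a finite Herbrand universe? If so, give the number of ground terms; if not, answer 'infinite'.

There are no function symbols, so every ground term is one of the 2 constants.
The Herbrand universe is {3, 1}, which is finite with 2 elements.

2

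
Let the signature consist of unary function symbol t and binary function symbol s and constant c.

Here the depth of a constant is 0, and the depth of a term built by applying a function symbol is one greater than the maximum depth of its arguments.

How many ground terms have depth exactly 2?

Write N_k for the number of ground terms of depth ≤ k. A term of depth ≤ k is either a constant or a function symbol applied to arguments of depth ≤ k−1, so N_k = 1 + N_{k-1} + N_{k-1}^2.
N_0 = 1
N_1 = 1 + 1 + 1^2 = 3
N_2 = 1 + 3 + 3^2 = 13
Terms of depth exactly 2: N_2 − N_1 = 13 − 3 = 10.

10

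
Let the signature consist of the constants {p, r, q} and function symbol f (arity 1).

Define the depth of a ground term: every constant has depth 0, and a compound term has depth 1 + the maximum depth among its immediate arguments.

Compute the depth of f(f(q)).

2

depth(f(q)) = 1 + depth(q) = 1 + 0 = 1
depth(f(f(q))) = 1 + depth(f(q)) = 1 + 1 = 2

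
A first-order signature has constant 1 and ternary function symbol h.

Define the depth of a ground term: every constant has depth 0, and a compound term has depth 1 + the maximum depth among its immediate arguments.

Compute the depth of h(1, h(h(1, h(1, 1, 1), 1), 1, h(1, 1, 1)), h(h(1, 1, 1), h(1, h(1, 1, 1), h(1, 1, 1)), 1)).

depth(h(1, 1, 1)) = 1 + max(0, 0, 0) = 1
depth(h(1, h(1, 1, 1), 1)) = 1 + max(0, 1, 0) = 2
depth(h(h(1, h(1, 1, 1), 1), 1, h(1, 1, 1))) = 1 + max(2, 0, 1) = 3
depth(h(1, h(1, 1, 1), h(1, 1, 1))) = 1 + max(0, 1, 1) = 2
depth(h(h(1, 1, 1), h(1, h(1, 1, 1), h(1, 1, 1)), 1)) = 1 + max(1, 2, 0) = 3
depth(h(1, h(h(1, h(1, 1, 1), 1), 1, h(1, 1, 1)), h(h(1, 1, 1), h(1, h(1, 1, 1), h(1, 1, 1)), 1))) = 1 + max(0, 3, 3) = 4

4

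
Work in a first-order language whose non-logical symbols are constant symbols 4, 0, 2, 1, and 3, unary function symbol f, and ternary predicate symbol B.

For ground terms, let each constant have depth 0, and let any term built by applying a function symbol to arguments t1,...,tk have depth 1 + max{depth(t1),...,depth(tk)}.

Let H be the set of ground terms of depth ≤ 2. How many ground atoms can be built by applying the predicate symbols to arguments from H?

First count ground terms of depth ≤ 2.
If N_k denotes the number of depth-≤k ground terms, the 5 constants give N_0 = 5, and each function symbol of arity r contributes N_{k-1}^r new terms at level k: N_k = 5 + N_{k-1}.
N_0 = 5
N_1 = 5 + 5 = 10
N_2 = 5 + 10 = 15
So |H| = 15.
Ground atoms are formed by filling each argument slot of a predicate with a term from H, so an r-ary predicate gives |H|^r atoms:
  B: 15^3 = 3375
Total ground atoms: 3375.

3375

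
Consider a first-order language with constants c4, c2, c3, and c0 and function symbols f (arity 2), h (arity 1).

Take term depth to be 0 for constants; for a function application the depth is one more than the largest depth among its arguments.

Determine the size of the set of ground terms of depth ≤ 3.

Write N_k for the number of ground terms of depth ≤ k. A term of depth ≤ k is either a constant or a function symbol applied to arguments of depth ≤ k−1, so N_k = 4 + N_{k-1}^2 + N_{k-1}.
N_0 = 4
N_1 = 4 + 4^2 + 4 = 24
N_2 = 4 + 24^2 + 24 = 604
N_3 = 4 + 604^2 + 604 = 365424

365424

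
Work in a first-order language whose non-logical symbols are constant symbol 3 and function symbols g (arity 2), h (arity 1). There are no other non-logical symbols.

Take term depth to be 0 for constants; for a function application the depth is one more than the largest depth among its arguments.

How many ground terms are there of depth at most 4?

Write N_k for the number of ground terms of depth ≤ k. A term of depth ≤ k is either a constant or a function symbol applied to arguments of depth ≤ k−1, so N_k = 1 + N_{k-1}^2 + N_{k-1}.
N_0 = 1
N_1 = 1 + 1^2 + 1 = 3
N_2 = 1 + 3^2 + 3 = 13
N_3 = 1 + 13^2 + 13 = 183
N_4 = 1 + 183^2 + 183 = 33673

33673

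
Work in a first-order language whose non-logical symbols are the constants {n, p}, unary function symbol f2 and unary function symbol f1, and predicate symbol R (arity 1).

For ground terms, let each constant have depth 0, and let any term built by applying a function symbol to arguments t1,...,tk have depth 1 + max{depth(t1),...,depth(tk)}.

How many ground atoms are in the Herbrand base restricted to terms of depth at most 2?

14

First count ground terms of depth ≤ 2.
Write N_k for the number of ground terms of depth ≤ k. A term of depth ≤ k is either a constant or a function symbol applied to arguments of depth ≤ k−1, so N_k = 2 + N_{k-1} + N_{k-1}.
N_0 = 2
N_1 = 2 + 2 + 2 = 6
N_2 = 2 + 6 + 6 = 14
So |H| = 14.
A ground atom is a predicate applied to a tuple of terms from H, so the count is the sum over predicates of |H|^arity:
  R: 14
Total ground atoms: 14.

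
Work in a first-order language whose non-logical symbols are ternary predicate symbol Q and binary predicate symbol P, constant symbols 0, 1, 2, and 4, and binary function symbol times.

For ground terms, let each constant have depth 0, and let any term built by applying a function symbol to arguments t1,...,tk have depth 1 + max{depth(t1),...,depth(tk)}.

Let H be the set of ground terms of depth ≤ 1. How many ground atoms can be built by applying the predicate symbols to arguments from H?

First count ground terms of depth ≤ 1.
Count level by level. With function symbols times/2, the terms of depth ≤ k are the 4 constants together with each function applied to depth-≤(k−1) tuples, so N_k = 4 + N_{k-1}^2.
N_0 = 4
N_1 = 4 + 4^2 = 20
So |H| = 20.
Each predicate of arity r yields |H|^r ground atoms (one per choice of an r-tuple from H):
  Q: 20^3 = 8000;  P: 20^2 = 400
Total ground atoms: 8000 + 400 = 8400.

8400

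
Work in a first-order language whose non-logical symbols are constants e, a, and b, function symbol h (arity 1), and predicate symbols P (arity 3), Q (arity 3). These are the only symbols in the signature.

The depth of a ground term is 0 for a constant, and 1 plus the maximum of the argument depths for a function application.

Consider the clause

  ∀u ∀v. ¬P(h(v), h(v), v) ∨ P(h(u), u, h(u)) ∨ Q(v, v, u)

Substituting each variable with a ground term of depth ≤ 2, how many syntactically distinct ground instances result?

81

Ground terms of depth ≤ 2:
  Let N_k count ground terms of depth at most k. Each non-constant term of depth ≤ k is some function symbol applied to depth-≤(k−1) arguments, giving N_k = 3 + N_{k-1}.
  N_0 = 3
  N_1 = 3 + 3 = 6
  N_2 = 3 + 6 = 9
  Explicitly: e, a, b, h(e), h(a), h(b), h(h(e)), h(h(a)), h(h(b)).
So there are 9 ground terms available for substitution.
There are 2 variables to instantiate (u, v), each occurring in at least one literal, so different choices give different ground instances.
Number of ground instances = 9^2 = 81.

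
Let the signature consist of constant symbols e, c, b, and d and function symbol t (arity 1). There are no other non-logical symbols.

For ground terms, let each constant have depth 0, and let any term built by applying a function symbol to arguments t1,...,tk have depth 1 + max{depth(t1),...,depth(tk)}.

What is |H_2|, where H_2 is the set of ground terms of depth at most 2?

Write N_k for the number of ground terms of depth ≤ k. A term of depth ≤ k is either a constant or a function symbol applied to arguments of depth ≤ k−1, so N_k = 4 + N_{k-1}.
N_0 = 4
N_1 = 4 + 4 = 8
N_2 = 4 + 8 = 12
Explicitly: e, c, b, d, t(e), t(c), t(b), t(d), t(t(e)), t(t(c)), t(t(b)), t(t(d)).

12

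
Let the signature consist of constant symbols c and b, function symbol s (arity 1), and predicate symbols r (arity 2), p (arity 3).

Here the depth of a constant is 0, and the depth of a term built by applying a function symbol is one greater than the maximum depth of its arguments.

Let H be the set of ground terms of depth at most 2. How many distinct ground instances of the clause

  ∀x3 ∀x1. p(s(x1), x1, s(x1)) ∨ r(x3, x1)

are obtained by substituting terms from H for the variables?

36

Ground terms of depth ≤ 2:
  Let N_k = |{terms of depth ≤ k}|. Then N_0 = 2 and N_k = 2 + N_{k-1} for k ≥ 1 (one summand per function symbol, arity giving the exponent).
  N_0 = 2
  N_1 = 2 + 2 = 4
  N_2 = 2 + 4 = 6
  Explicitly: c, b, s(c), s(b), s(s(c)), s(s(b)).
So there are 6 ground terms available for substitution.
There are 2 variables to instantiate (x3, x1), each occurring in at least one literal, so different choices give different ground instances.
Number of ground instances = 6^2 = 36.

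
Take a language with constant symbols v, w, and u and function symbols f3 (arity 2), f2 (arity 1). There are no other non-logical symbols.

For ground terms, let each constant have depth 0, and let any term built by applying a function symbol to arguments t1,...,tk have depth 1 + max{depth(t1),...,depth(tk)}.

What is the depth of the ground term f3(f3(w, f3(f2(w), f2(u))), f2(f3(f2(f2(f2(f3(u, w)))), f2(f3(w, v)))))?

7

depth(f2(w)) = 1 + depth(w) = 1 + 0 = 1
depth(f2(u)) = 1 + depth(u) = 1 + 0 = 1
depth(f3(f2(w), f2(u))) = 1 + max(1, 1) = 2
depth(f3(w, f3(f2(w), f2(u)))) = 1 + max(0, 2) = 3
depth(f3(u, w)) = 1 + max(0, 0) = 1
depth(f2(f3(u, w))) = 1 + depth(f3(u, w)) = 1 + 1 = 2
depth(f2(f2(f3(u, w)))) = 1 + depth(f2(f3(u, w))) = 1 + 2 = 3
depth(f2(f2(f2(f3(u, w))))) = 1 + depth(f2(f2(f3(u, w)))) = 1 + 3 = 4
depth(f3(w, v)) = 1 + max(0, 0) = 1
depth(f2(f3(w, v))) = 1 + depth(f3(w, v)) = 1 + 1 = 2
depth(f3(f2(f2(f2(f3(u, w)))), f2(f3(w, v)))) = 1 + max(4, 2) = 5
depth(f2(f3(f2(f2(f2(f3(u, w)))), f2(f3(w, v))))) = 1 + depth(f3(f2(f2(f2(f3(u, w)))), f2(f3(w, v)))) = 1 + 5 = 6
depth(f3(f3(w, f3(f2(w), f2(u))), f2(f3(f2(f2(f2(f3(u, w)))), f2(f3(w, v)))))) = 1 + max(3, 6) = 7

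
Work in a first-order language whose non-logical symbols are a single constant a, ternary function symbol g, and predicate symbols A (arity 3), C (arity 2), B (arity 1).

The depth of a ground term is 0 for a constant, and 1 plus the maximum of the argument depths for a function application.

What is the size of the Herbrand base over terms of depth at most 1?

First count ground terms of depth ≤ 1.
If N_k denotes the number of depth-≤k ground terms, the 1 constant gives N_0 = 1, and each function symbol of arity r contributes N_{k-1}^r new terms at level k: N_k = 1 + N_{k-1}^3.
N_0 = 1
N_1 = 1 + 1^3 = 2
Explicitly: a, g(a, a, a).
So |H| = 2.
A ground atom is a predicate applied to a tuple of terms from H, so the count is the sum over predicates of |H|^arity:
  A: 2^3 = 8;  C: 2^2 = 4;  B: 2
Total ground atoms: 8 + 4 + 2 = 14.

14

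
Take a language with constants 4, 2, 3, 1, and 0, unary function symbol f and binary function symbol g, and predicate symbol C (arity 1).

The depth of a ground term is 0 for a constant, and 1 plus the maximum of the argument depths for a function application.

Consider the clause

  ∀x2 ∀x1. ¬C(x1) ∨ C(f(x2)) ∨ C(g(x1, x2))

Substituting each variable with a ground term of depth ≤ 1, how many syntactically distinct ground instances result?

Ground terms of depth ≤ 1:
  Let N_k = |{terms of depth ≤ k}|. Then N_0 = 5 and N_k = 5 + N_{k-1} + N_{k-1}^2 for k ≥ 1 (one summand per function symbol, arity giving the exponent).
  N_0 = 5
  N_1 = 5 + 5 + 5^2 = 35
So there are 35 ground terms available for substitution.
There are 2 variables to instantiate (x2, x1), each occurring in at least one literal, so different choices give different ground instances.
Number of ground instances = 35^2 = 1225.

1225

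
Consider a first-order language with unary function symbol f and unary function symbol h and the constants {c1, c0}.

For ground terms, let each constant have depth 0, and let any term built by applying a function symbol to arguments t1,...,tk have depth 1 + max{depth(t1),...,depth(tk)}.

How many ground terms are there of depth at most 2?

14

Let N_k count ground terms of depth at most k. Each non-constant term of depth ≤ k is some function symbol applied to depth-≤(k−1) arguments, giving N_k = 2 + N_{k-1} + N_{k-1}.
N_0 = 2
N_1 = 2 + 2 + 2 = 6
N_2 = 2 + 6 + 6 = 14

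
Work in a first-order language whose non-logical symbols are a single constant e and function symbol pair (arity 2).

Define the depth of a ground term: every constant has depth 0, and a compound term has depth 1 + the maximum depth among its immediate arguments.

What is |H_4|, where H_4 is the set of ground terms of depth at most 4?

Count level by level. With function symbols pair/2, the terms of depth ≤ k are the 1 constant together with each function applied to depth-≤(k−1) tuples, so N_k = 1 + N_{k-1}^2.
N_0 = 1
N_1 = 1 + 1^2 = 2
N_2 = 1 + 2^2 = 5
N_3 = 1 + 5^2 = 26
N_4 = 1 + 26^2 = 677

677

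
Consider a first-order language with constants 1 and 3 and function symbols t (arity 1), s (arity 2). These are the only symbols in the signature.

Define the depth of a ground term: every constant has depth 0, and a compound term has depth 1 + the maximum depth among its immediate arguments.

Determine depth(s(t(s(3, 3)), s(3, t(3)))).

depth(s(3, 3)) = 1 + max(0, 0) = 1
depth(t(s(3, 3))) = 1 + depth(s(3, 3)) = 1 + 1 = 2
depth(t(3)) = 1 + depth(3) = 1 + 0 = 1
depth(s(3, t(3))) = 1 + max(0, 1) = 2
depth(s(t(s(3, 3)), s(3, t(3)))) = 1 + max(2, 2) = 3

3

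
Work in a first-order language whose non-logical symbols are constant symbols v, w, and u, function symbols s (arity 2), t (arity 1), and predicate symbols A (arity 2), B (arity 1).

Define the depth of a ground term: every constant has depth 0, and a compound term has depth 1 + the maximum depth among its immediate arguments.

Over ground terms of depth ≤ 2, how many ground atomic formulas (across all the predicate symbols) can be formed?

59292

First count ground terms of depth ≤ 2.
If N_k denotes the number of depth-≤k ground terms, the 3 constants give N_0 = 3, and each function symbol of arity r contributes N_{k-1}^r new terms at level k: N_k = 3 + N_{k-1}^2 + N_{k-1}.
N_0 = 3
N_1 = 3 + 3^2 + 3 = 15
N_2 = 3 + 15^2 + 15 = 243
So |H| = 243.
A ground atom is a predicate applied to a tuple of terms from H, so the count is the sum over predicates of |H|^arity:
  A: 243^2 = 59049;  B: 243
Total ground atoms: 59049 + 243 = 59292.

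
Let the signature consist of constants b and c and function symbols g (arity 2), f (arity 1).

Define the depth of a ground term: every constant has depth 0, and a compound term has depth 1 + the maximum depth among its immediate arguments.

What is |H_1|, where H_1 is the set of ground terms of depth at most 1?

Let N_k = |{terms of depth ≤ k}|. Then N_0 = 2 and N_k = 2 + N_{k-1}^2 + N_{k-1} for k ≥ 1 (one summand per function symbol, arity giving the exponent).
N_0 = 2
N_1 = 2 + 2^2 + 2 = 8
Explicitly: b, c, g(b, b), g(b, c), g(c, b), g(c, c), f(b), f(c).

8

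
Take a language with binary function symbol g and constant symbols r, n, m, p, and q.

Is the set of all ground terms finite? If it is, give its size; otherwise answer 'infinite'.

The signature has at least one function symbol (g, arity 2) and at least one constant (r).
Iterating g gives infinitely many distinct ground terms: r, g(r, r), g(g(r, r), g(r, r)), ...
So the Herbrand universe is infinite.

infinite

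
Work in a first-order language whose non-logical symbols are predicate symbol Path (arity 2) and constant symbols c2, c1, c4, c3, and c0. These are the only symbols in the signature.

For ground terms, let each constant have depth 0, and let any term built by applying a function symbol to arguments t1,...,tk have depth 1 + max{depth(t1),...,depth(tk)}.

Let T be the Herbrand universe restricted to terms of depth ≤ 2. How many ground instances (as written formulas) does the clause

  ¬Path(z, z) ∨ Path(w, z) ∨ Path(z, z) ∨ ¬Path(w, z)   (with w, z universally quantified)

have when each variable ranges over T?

25

Ground terms of depth ≤ 2:
  With no function symbols every ground term is a constant, so there are exactly 5 ground terms at every depth bound.
  N_0 = 5
  N_1 = 5
  N_2 = 5
So there are 5 ground terms available for substitution.
The clause has 2 distinct variables (w, z), each appearing in the body. In the free term algebra distinct substitutions yield syntactically distinct ground instances.
Number of ground instances = 5^2 = 25.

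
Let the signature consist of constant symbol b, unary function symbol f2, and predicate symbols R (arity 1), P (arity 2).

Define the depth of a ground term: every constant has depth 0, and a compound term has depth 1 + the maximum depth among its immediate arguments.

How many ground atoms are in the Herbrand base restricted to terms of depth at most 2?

12

First count ground terms of depth ≤ 2.
If N_k denotes the number of depth-≤k ground terms, the 1 constant gives N_0 = 1, and each function symbol of arity r contributes N_{k-1}^r new terms at level k: N_k = 1 + N_{k-1}.
N_0 = 1
N_1 = 1 + 1 = 2
N_2 = 1 + 2 = 3
Explicitly: b, f2(b), f2(f2(b)).
So |H| = 3.
Each predicate of arity r yields |H|^r ground atoms (one per choice of an r-tuple from H):
  R: 3;  P: 3^2 = 9
Total ground atoms: 3 + 9 = 12.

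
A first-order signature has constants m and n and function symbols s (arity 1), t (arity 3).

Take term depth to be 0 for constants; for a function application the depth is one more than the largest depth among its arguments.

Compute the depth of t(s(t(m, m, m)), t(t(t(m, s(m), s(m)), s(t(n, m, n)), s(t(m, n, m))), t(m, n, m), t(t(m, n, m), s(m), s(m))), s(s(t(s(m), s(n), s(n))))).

depth(t(m, m, m)) = 1 + max(0, 0, 0) = 1
depth(s(t(m, m, m))) = 1 + depth(t(m, m, m)) = 1 + 1 = 2
depth(s(m)) = 1 + depth(m) = 1 + 0 = 1
depth(t(m, s(m), s(m))) = 1 + max(0, 1, 1) = 2
depth(t(n, m, n)) = 1 + max(0, 0, 0) = 1
depth(s(t(n, m, n))) = 1 + depth(t(n, m, n)) = 1 + 1 = 2
depth(t(m, n, m)) = 1 + max(0, 0, 0) = 1
depth(s(t(m, n, m))) = 1 + depth(t(m, n, m)) = 1 + 1 = 2
depth(t(t(m, s(m), s(m)), s(t(n, m, n)), s(t(m, n, m)))) = 1 + max(2, 2, 2) = 3
depth(t(t(m, n, m), s(m), s(m))) = 1 + max(1, 1, 1) = 2
depth(t(t(t(m, s(m), s(m)), s(t(n, m, n)), s(t(m, n, m))), t(m, n, m), t(t(m, n, m), s(m), s(m)))) = 1 + max(3, 1, 2) = 4
depth(s(n)) = 1 + depth(n) = 1 + 0 = 1
depth(t(s(m), s(n), s(n))) = 1 + max(1, 1, 1) = 2
depth(s(t(s(m), s(n), s(n)))) = 1 + depth(t(s(m), s(n), s(n))) = 1 + 2 = 3
depth(s(s(t(s(m), s(n), s(n))))) = 1 + depth(s(t(s(m), s(n), s(n)))) = 1 + 3 = 4
depth(t(s(t(m, m, m)), t(t(t(m, s(m), s(m)), s(t(n, m, n)), s(t(m, n, m))), t(m, n, m), t(t(m, n, m), s(m), s(m))), s(s(t(s(m), s(n), s(n)))))) = 1 + max(2, 4, 4) = 5

5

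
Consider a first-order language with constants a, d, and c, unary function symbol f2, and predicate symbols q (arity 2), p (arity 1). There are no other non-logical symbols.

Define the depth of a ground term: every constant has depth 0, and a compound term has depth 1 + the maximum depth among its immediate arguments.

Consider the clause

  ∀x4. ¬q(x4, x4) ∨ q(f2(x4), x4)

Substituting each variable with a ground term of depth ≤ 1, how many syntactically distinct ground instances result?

6

Ground terms of depth ≤ 1:
  Let N_k = |{terms of depth ≤ k}|. Then N_0 = 3 and N_k = 3 + N_{k-1} for k ≥ 1 (one summand per function symbol, arity giving the exponent).
  N_0 = 3
  N_1 = 3 + 3 = 6
So there are 6 ground terms available for substitution.
The variable x4 ranges independently over the available ground terms, and distinct assignments produce distinct instances.
Number of ground instances = 6.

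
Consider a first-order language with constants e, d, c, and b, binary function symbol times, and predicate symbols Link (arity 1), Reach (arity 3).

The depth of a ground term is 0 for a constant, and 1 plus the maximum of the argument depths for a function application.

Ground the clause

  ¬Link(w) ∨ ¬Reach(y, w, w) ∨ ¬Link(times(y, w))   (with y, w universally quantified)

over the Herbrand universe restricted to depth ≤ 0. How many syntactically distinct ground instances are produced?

16

Ground terms of depth ≤ 0:
  Count level by level. With function symbols times/2, the terms of depth ≤ k are the 4 constants together with each function applied to depth-≤(k−1) tuples, so N_k = 4 + N_{k-1}^2.
  N_0 = 4
So there are 4 ground terms available for substitution.
The clause has 2 distinct variables (y, w), each appearing in the body. In the free term algebra distinct substitutions yield syntactically distinct ground instances.
Number of ground instances = 4^2 = 16.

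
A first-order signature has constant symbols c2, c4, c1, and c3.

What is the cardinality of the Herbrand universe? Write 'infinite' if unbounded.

There are no function symbols, so every ground term is one of the 4 constants.
The Herbrand universe is {c2, c4, c1, c3}, which is finite with 4 elements.

4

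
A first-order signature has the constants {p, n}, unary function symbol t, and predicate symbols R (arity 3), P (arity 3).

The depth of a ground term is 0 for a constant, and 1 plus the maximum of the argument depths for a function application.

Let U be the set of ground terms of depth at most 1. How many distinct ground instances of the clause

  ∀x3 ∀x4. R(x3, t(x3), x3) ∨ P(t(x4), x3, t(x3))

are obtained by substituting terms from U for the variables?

16

Ground terms of depth ≤ 1:
  Let N_k = |{terms of depth ≤ k}|. Then N_0 = 2 and N_k = 2 + N_{k-1} for k ≥ 1 (one summand per function symbol, arity giving the exponent).
  N_0 = 2
  N_1 = 2 + 2 = 4
So there are 4 ground terms available for substitution.
Each of x3, x4 ranges independently over the available ground terms, and distinct assignments produce distinct instances.
Number of ground instances = 4^2 = 16.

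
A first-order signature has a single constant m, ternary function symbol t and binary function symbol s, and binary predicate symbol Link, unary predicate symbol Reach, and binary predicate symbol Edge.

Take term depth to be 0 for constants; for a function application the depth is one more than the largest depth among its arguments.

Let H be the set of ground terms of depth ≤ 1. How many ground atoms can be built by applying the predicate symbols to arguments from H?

21

First count ground terms of depth ≤ 1.
Count level by level. With function symbols t/3, s/2, the terms of depth ≤ k are the 1 constant together with each function applied to depth-≤(k−1) tuples, so N_k = 1 + N_{k-1}^3 + N_{k-1}^2.
N_0 = 1
N_1 = 1 + 1^3 + 1^2 = 3
Explicitly: m, t(m, m, m), s(m, m).
So |H| = 3.
A ground atom is a predicate applied to a tuple of terms from H, so the count is the sum over predicates of |H|^arity:
  Link: 3^2 = 9;  Reach: 3;  Edge: 3^2 = 9
Total ground atoms: 9 + 3 + 9 = 21.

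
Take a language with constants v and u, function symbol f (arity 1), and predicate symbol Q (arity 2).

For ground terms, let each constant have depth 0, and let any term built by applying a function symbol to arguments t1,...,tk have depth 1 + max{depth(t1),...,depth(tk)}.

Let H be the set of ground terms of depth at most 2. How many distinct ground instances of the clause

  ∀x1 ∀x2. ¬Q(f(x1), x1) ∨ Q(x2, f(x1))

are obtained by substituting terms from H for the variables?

36

Ground terms of depth ≤ 2:
  If N_k denotes the number of depth-≤k ground terms, the 2 constants give N_0 = 2, and each function symbol of arity r contributes N_{k-1}^r new terms at level k: N_k = 2 + N_{k-1}.
  N_0 = 2
  N_1 = 2 + 2 = 4
  N_2 = 2 + 4 = 6
  Explicitly: v, u, f(v), f(u), f(f(v)), f(f(u)).
So there are 6 ground terms available for substitution.
There are 2 variables to instantiate (x1, x2), each occurring in at least one literal, so different choices give different ground instances.
Number of ground instances = 6^2 = 36.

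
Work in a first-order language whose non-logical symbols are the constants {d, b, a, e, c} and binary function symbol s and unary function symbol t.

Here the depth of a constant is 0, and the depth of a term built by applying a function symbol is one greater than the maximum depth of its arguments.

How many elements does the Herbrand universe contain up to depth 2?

1265

Count level by level. With function symbols s/2, t/1, the terms of depth ≤ k are the 5 constants together with each function applied to depth-≤(k−1) tuples, so N_k = 5 + N_{k-1}^2 + N_{k-1}.
N_0 = 5
N_1 = 5 + 5^2 + 5 = 35
N_2 = 5 + 35^2 + 35 = 1265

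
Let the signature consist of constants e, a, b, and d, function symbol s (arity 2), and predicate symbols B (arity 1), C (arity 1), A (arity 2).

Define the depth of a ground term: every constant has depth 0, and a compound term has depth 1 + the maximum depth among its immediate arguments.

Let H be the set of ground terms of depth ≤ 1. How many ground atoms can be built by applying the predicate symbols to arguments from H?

440

First count ground terms of depth ≤ 1.
If N_k denotes the number of depth-≤k ground terms, the 4 constants give N_0 = 4, and each function symbol of arity r contributes N_{k-1}^r new terms at level k: N_k = 4 + N_{k-1}^2.
N_0 = 4
N_1 = 4 + 4^2 = 20
So |H| = 20.
Ground atoms are formed by filling each argument slot of a predicate with a term from H, so an r-ary predicate gives |H|^r atoms:
  B: 20;  C: 20;  A: 20^2 = 400
Total ground atoms: 20 + 20 + 400 = 440.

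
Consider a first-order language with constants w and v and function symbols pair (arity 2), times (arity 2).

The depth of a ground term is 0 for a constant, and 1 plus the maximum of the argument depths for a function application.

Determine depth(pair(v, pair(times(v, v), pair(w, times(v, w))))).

depth(times(v, v)) = 1 + max(0, 0) = 1
depth(times(v, w)) = 1 + max(0, 0) = 1
depth(pair(w, times(v, w))) = 1 + max(0, 1) = 2
depth(pair(times(v, v), pair(w, times(v, w)))) = 1 + max(1, 2) = 3
depth(pair(v, pair(times(v, v), pair(w, times(v, w))))) = 1 + max(0, 3) = 4

4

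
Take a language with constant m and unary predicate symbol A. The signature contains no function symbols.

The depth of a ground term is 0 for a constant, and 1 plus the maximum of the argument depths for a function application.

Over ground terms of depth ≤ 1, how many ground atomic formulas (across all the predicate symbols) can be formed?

1

First count ground terms of depth ≤ 1.
With no function symbols every ground term is a constant, so there is exactly 1 ground term at every depth bound.
N_0 = 1
N_1 = 1
Explicitly: m.
So |H| = 1.
For each predicate symbol, the number of ground atoms is |H| raised to its arity; summing:
  A: 1
Total ground atoms: 1.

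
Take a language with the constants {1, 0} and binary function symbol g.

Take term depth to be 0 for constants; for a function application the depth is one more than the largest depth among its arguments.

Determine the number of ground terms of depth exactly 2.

32

Count level by level. With function symbols g/2, the terms of depth ≤ k are the 2 constants together with each function applied to depth-≤(k−1) tuples, so N_k = 2 + N_{k-1}^2.
N_0 = 2
N_1 = 2 + 2^2 = 6
N_2 = 2 + 6^2 = 38
Terms of depth exactly 2: N_2 − N_1 = 38 − 6 = 32.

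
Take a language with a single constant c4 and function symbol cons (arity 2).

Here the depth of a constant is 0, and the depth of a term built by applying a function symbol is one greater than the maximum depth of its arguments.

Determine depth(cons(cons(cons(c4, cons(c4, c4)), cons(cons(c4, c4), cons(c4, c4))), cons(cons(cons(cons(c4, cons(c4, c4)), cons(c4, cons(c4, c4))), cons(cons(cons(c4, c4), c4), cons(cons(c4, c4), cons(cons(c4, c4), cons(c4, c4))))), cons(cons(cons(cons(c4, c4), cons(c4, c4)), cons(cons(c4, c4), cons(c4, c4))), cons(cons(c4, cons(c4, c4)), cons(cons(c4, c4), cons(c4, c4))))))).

depth(cons(c4, c4)) = 1 + max(0, 0) = 1
depth(cons(c4, cons(c4, c4))) = 1 + max(0, 1) = 2
depth(cons(cons(c4, c4), cons(c4, c4))) = 1 + max(1, 1) = 2
depth(cons(cons(c4, cons(c4, c4)), cons(cons(c4, c4), cons(c4, c4)))) = 1 + max(2, 2) = 3
depth(cons(cons(c4, cons(c4, c4)), cons(c4, cons(c4, c4)))) = 1 + max(2, 2) = 3
depth(cons(cons(c4, c4), c4)) = 1 + max(1, 0) = 2
depth(cons(cons(c4, c4), cons(cons(c4, c4), cons(c4, c4)))) = 1 + max(1, 2) = 3
depth(cons(cons(cons(c4, c4), c4), cons(cons(c4, c4), cons(cons(c4, c4), cons(c4, c4))))) = 1 + max(2, 3) = 4
depth(cons(cons(cons(c4, cons(c4, c4)), cons(c4, cons(c4, c4))), cons(cons(cons(c4, c4), c4), cons(cons(c4, c4), cons(cons(c4, c4), cons(c4, c4)))))) = 1 + max(3, 4) = 5
depth(cons(cons(cons(c4, c4), cons(c4, c4)), cons(cons(c4, c4), cons(c4, c4)))) = 1 + max(2, 2) = 3
depth(cons(cons(cons(cons(c4, c4), cons(c4, c4)), cons(cons(c4, c4), cons(c4, c4))), cons(cons(c4, cons(c4, c4)), cons(cons(c4, c4), cons(c4, c4))))) = 1 + max(3, 3) = 4
depth(cons(cons(cons(cons(c4, cons(c4, c4)), cons(c4, cons(c4, c4))), cons(cons(cons(c4, c4), c4), cons(cons(c4, c4), cons(cons(c4, c4), cons(c4, c4))))), cons(cons(cons(cons(c4, c4), cons(c4, c4)), cons(cons(c4, c4), cons(c4, c4))), cons(cons(c4, cons(c4, c4)), cons(cons(c4, c4), cons(c4, c4)))))) = 1 + max(5, 4) = 6
depth(cons(cons(cons(c4, cons(c4, c4)), cons(cons(c4, c4), cons(c4, c4))), cons(cons(cons(cons(c4, cons(c4, c4)), cons(c4, cons(c4, c4))), cons(cons(cons(c4, c4), c4), cons(cons(c4, c4), cons(cons(c4, c4), cons(c4, c4))))), cons(cons(cons(cons(c4, c4), cons(c4, c4)), cons(cons(c4, c4), cons(c4, c4))), cons(cons(c4, cons(c4, c4)), cons(cons(c4, c4), cons(c4, c4))))))) = 1 + max(3, 6) = 7

7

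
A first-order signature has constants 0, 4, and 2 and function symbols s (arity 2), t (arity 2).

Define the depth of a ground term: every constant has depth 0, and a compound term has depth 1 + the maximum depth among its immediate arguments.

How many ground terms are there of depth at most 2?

Let N_k count ground terms of depth at most k. Each non-constant term of depth ≤ k is some function symbol applied to depth-≤(k−1) arguments, giving N_k = 3 + N_{k-1}^2 + N_{k-1}^2.
N_0 = 3
N_1 = 3 + 3^2 + 3^2 = 21
N_2 = 3 + 21^2 + 21^2 = 885

885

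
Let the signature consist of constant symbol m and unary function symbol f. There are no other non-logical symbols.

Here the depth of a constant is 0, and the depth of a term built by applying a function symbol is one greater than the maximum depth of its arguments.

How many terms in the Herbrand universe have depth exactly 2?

1

Let N_k count ground terms of depth at most k. Each non-constant term of depth ≤ k is some function symbol applied to depth-≤(k−1) arguments, giving N_k = 1 + N_{k-1}.
N_0 = 1
N_1 = 1 + 1 = 2
N_2 = 1 + 2 = 3
Terms of depth exactly 2: N_2 − N_1 = 3 − 2 = 1.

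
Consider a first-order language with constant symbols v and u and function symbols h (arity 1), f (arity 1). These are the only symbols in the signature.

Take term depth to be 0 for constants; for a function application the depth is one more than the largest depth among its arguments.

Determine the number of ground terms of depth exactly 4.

Count level by level. With function symbols h/1, f/1, the terms of depth ≤ k are the 2 constants together with each function applied to depth-≤(k−1) tuples, so N_k = 2 + N_{k-1} + N_{k-1}.
N_0 = 2
N_1 = 2 + 2 + 2 = 6
N_2 = 2 + 6 + 6 = 14
N_3 = 2 + 14 + 14 = 30
N_4 = 2 + 30 + 30 = 62
Terms of depth exactly 4: N_4 − N_3 = 62 − 30 = 32.

32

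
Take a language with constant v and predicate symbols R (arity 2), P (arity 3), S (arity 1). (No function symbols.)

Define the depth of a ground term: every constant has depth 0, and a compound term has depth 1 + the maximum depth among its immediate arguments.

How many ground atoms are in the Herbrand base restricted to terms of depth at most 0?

3

First count ground terms of depth ≤ 0.
With no function symbols every ground term is a constant, so there is exactly 1 ground term at every depth bound.
N_0 = 1
So |H| = 1.
A ground atom is a predicate applied to a tuple of terms from H, so the count is the sum over predicates of |H|^arity:
  R: 1^2 = 1;  P: 1^3 = 1;  S: 1
Total ground atoms: 1 + 1 + 1 = 3.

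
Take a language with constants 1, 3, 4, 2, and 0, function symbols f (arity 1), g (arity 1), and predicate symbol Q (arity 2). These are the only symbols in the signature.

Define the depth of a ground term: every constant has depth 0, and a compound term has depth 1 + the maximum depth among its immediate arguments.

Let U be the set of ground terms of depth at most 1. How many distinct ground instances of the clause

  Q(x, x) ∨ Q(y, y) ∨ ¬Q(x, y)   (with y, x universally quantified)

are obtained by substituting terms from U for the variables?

225

Ground terms of depth ≤ 1:
  If N_k denotes the number of depth-≤k ground terms, the 5 constants give N_0 = 5, and each function symbol of arity r contributes N_{k-1}^r new terms at level k: N_k = 5 + N_{k-1} + N_{k-1}.
  N_0 = 5
  N_1 = 5 + 5 + 5 = 15
So there are 15 ground terms available for substitution.
The body mentions every one of the 2 quantified variables; since ground terms form a free algebra, no two substitutions collapse to the same formula.
Number of ground instances = 15^2 = 225.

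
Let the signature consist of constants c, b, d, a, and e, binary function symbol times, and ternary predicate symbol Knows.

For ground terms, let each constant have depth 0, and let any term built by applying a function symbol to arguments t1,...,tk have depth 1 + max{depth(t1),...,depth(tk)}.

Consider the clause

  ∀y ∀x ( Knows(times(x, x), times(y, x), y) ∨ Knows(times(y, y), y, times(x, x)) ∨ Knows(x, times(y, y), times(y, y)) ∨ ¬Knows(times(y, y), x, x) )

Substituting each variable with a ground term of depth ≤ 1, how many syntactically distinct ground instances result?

Ground terms of depth ≤ 1:
  If N_k denotes the number of depth-≤k ground terms, the 5 constants give N_0 = 5, and each function symbol of arity r contributes N_{k-1}^r new terms at level k: N_k = 5 + N_{k-1}^2.
  N_0 = 5
  N_1 = 5 + 5^2 = 30
So there are 30 ground terms available for substitution.
There are 2 variables to instantiate (y, x), each occurring in at least one literal, so different choices give different ground instances.
Number of ground instances = 30^2 = 900.

900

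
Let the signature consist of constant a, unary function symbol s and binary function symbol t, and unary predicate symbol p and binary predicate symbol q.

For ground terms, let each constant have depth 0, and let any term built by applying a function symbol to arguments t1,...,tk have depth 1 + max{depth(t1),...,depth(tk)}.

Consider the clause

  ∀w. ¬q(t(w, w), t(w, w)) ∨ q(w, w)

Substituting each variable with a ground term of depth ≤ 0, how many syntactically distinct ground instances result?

Ground terms of depth ≤ 0:
  If N_k denotes the number of depth-≤k ground terms, the 1 constant gives N_0 = 1, and each function symbol of arity r contributes N_{k-1}^r new terms at level k: N_k = 1 + N_{k-1} + N_{k-1}^2.
  N_0 = 1
  Explicitly: a.
So there is exactly 1 ground term available for substitution.
The body mentions the single quantified variable w; since ground terms form a free algebra, no two substitutions collapse to the same formula.
Number of ground instances = 1.

1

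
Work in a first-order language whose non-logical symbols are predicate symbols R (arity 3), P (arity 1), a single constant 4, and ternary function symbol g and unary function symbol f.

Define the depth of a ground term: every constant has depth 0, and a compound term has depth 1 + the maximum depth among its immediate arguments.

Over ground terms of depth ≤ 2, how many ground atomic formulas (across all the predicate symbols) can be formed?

First count ground terms of depth ≤ 2.
Count level by level. With function symbols g/3, f/1, the terms of depth ≤ k are the 1 constant together with each function applied to depth-≤(k−1) tuples, so N_k = 1 + N_{k-1}^3 + N_{k-1}.
N_0 = 1
N_1 = 1 + 1^3 + 1 = 3
N_2 = 1 + 3^3 + 3 = 31
So |H| = 31.
Each predicate of arity r yields |H|^r ground atoms (one per choice of an r-tuple from H):
  R: 31^3 = 29791;  P: 31
Total ground atoms: 29791 + 31 = 29822.

29822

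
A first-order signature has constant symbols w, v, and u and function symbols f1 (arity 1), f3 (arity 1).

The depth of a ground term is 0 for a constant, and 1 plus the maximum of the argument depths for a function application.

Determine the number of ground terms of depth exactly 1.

Count level by level. With function symbols f1/1, f3/1, the terms of depth ≤ k are the 3 constants together with each function applied to depth-≤(k−1) tuples, so N_k = 3 + N_{k-1} + N_{k-1}.
N_0 = 3
N_1 = 3 + 3 + 3 = 9
Terms of depth exactly 1: N_1 − N_0 = 9 − 3 = 6.

6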